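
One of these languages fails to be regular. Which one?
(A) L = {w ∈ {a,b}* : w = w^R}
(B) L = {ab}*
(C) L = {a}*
(A) {w ∈ {a,b}* : w = w^R}

(A) L = {w ∈ {a,b}* : w = w^R} is NOT regular.

The pumping lemma can be used to prove this:
After pumping, the string is no longer symmetric

The other languages are regular because they can be recognized by finite automata.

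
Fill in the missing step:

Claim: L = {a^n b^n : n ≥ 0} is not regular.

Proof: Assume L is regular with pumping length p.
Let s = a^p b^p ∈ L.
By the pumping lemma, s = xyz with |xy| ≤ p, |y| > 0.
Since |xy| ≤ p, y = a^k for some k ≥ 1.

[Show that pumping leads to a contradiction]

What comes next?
Consider xy²z = a^(p+k) b^p.

Since k ≥ 1, we have p + k > p.
So xy²z has more a's than b's: (p+k) a's vs p b's.
This means xy²z ∉ L because a^n b^n requires equal counts.

This contradicts the pumping lemma which states xy²z ∈ L.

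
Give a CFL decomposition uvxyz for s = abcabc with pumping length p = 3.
u='ab', v='c', x='a', y='b', z='c'

For s = abcabc with pumping length p = 3:

One valid decomposition:
- u = 'ab'
- v = 'c'
- x = 'a'
- y = 'b'
- z = 'c'

Verification:
- uvxyz = 'ab' + 'c' + 'a' + 'b' + 'c' = abcabc ✓
- |vxy| = |'cab'| = 3 ≤ 3 ✓
- |vy| = |'cb'| = 2 > 0 ✓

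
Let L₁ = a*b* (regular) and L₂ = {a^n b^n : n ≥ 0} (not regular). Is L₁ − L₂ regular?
No — L₁ − L₂ is not regular.

a*b* − {a^n b^n} = {a^n b^m : n ≠ m}. If this were regular, then its complement intersected with a*b*, namely {a^n b^n : n ≥ 0}, would be regular too (closure under complement and intersection) — contradiction. So L₁ − L₂ is not regular.

Note that the bare facts "L₁ regular, L₂ non-regular" do not settle the question by themselves: the closure of regular languages under ∪, ∩, complement and difference applies only when BOTH operands are regular. With a non-regular operand the result can come out regular or non-regular depending on the specific languages, so one has to work out L₁ − L₂ for this particular pair, as above.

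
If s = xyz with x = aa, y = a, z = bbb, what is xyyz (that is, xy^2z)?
aaaabbb

Given x = 'aa', y = 'a', z = 'bbb' and i = 2:

xy^2z = x + y·y·...·y (2 times) + z
       = 'aa' + 'a'^2 + 'bbb'
       = 'aa' + 'aa' + 'bbb'
       = 'aaaabbb'

The pumped string is 'aaaabbb' with length 7.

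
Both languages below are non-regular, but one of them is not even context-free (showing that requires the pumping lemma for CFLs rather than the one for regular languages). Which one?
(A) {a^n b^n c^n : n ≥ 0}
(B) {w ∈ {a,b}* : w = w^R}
(A) {a^n b^n c^n : n ≥ 0}

(A) {a^n b^n c^n : n ≥ 0} requires the CFL pumping lemma.

- {w ∈ {a,b}* : w = w^R} is context-free (but not regular)
  • Can be shown non-regular with the regular pumping lemma
  • After pumping, the string is no longer symmetric

- {a^n b^n c^n : n ≥ 0} is NOT context-free
  • Requires the CFL pumping lemma to prove
  • Cannot maintain three equal counts simultaneously

The CFL pumping lemma is "stronger" in that it can prove non-membership
in the larger class of context-free languages.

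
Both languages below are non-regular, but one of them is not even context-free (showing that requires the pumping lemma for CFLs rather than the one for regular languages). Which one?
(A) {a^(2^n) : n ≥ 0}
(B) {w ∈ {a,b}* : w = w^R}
(A) {a^(2^n) : n ≥ 0}

(A) {a^(2^n) : n ≥ 0} requires the CFL pumping lemma.

- {w ∈ {a,b}* : w = w^R} is context-free (but not regular)
  • Can be shown non-regular with the regular pumping lemma
  • After pumping, the string is no longer symmetric

- {a^(2^n) : n ≥ 0} is NOT context-free
  • Requires the CFL pumping lemma to prove
  • Gaps between powers of 2 grow exponentially

The CFL pumping lemma is "stronger" in that it can prove non-membership
in the larger class of context-free languages.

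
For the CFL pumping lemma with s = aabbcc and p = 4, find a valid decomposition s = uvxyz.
u='a', v='a', x='bb', y='c', z='c'

For s = aabbcc with pumping length p = 4:

One valid decomposition:
- u = 'a'
- v = 'a'
- x = 'bb'
- y = 'c'
- z = 'c'

Verification:
- uvxyz = 'a' + 'a' + 'bb' + 'c' + 'c' = aabbcc ✓
- |vxy| = |'abbc'| = 4 ≤ 4 ✓
- |vy| = |'ac'| = 2 > 0 ✓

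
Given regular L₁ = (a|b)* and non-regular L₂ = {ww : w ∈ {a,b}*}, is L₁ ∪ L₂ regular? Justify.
Yes — L₁ ∪ L₂ is regular.

{ww} ⊆ (a|b)*, so L₁ ∪ L₂ = (a|b)*, which is regular.

Note that the bare facts "L₁ regular, L₂ non-regular" do not settle the question by themselves: the closure of regular languages under ∪, ∩, complement and difference applies only when BOTH operands are regular. With a non-regular operand the result can come out regular or non-regular depending on the specific languages, so one has to work out L₁ ∪ L₂ for this particular pair, as above.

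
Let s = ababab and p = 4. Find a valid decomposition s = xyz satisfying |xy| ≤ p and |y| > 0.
x = '', y = 'abab', z = 'ab'

For s = ababab and p = 4, one valid decomposition is:
- x = '' (length 0)
- y = 'abab' (length 4)
- z = 'ab' (length 2)

Verification:
- xyz = '' + 'abab' + 'ab' = ababab ✓
- |xy| = 4 ≤ 4 ✓
- |y| = 4 > 0 ✓

All pumping lemma constraints are satisfied.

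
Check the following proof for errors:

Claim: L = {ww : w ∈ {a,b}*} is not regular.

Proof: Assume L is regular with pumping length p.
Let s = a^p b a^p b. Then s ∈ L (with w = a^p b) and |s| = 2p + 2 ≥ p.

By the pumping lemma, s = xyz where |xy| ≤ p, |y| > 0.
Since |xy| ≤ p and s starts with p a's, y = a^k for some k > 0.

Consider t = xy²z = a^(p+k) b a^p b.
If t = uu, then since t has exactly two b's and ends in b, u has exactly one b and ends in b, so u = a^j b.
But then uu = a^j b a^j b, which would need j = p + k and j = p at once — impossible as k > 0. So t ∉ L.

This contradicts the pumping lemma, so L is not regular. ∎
The proof is correct.

This proof is valid because:
1. s = a^p b a^p b is in L and is chosen in terms of p, so |s| ≥ p holds for every p
2. The decomposition analysis is correct: |xy| ≤ p forces y to lie inside the leading a's
3. The contradiction is valid: the argument shows a^(p+k) b a^p b cannot be split into two equal halves
4. The conclusion follows logically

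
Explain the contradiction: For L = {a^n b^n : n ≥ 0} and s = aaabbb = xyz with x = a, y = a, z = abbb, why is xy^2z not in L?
xy²z = aaaabbb ∉ L

Pumping with i = 2 replaces y = a by y² = aa:
- Original: s = xyz = aaabbb; aaabbb = a^3 b^3 has equal counts (3 = 3), so it is in L
- Pumped: xy²z = a · aa · abbb = aaaabbb
- aaaabbb has 4 a's and 3 b's; 4 ≠ 3, so it is not in L

The pumping lemma would require xy²z ∈ L, so this decomposition yields a contradiction.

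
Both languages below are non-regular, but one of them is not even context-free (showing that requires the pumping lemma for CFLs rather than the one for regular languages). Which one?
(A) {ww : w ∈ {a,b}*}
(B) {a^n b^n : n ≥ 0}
(A) {ww : w ∈ {a,b}*}

(A) {ww : w ∈ {a,b}*} requires the CFL pumping lemma.

- {a^n b^n : n ≥ 0} is context-free (but not regular)
  • Can be shown non-regular with the regular pumping lemma
  • After pumping, the number of a's and b's become unequal

- {ww : w ∈ {a,b}*} is NOT context-free
  • Requires the CFL pumping lemma to prove
  • Cannot verify equality of two arbitrary substrings

The CFL pumping lemma is "stronger" in that it can prove non-membership
in the larger class of context-free languages.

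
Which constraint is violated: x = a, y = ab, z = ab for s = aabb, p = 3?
Violated: xyz = s

The decomposition x = a, y = ab, z = ab for s = aabb with p = 3
violates the constraint: xyz = s

xyz = 'a' + 'ab' + 'ab' = 'aabab' ≠ 'aabb' = s. The decomposition doesn't reconstruct s.

Pumping lemma constraints:
1. xyz = s (decomposition is valid)
2. |xy| ≤ p
3. |y| > 0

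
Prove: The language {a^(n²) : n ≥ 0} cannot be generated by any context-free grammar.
Assume for contradiction that L is context-free, and let p ≥ 1 be the pumping length given by the pumping lemma for CFLs.
Choose s = a^(p²). Then s ∈ L and |s| = p² ≥ p.
By the CFL pumping lemma, s = uvxyz for some u, v, x, y, z with |vxy| ≤ p, |vy| ≥ 1, and uv^i xy^i z ∈ L for every i ≥ 0.
All symbols are a's, so only lengths matter: let k = |vy|, with 1 ≤ k ≤ |vxy| ≤ p.

Take i = 2: |uv²xy²z| = p² + k, and p² < p² + k ≤ p² + p < (p + 1)².
So the length lies strictly between consecutive squares and is not a perfect square; uv²xy²z ∉ L.

This contradicts the CFL pumping lemma, which requires uv^i xy^i z ∈ L for all i ≥ 0.
Hence L = {a^(n²) : n ≥ 0} is not context-free. ∎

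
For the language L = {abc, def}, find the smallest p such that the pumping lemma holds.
p = 4

For a finite language L, the pumping lemma holds vacuously if p > max|s| for s ∈ L.

The longest string in L = {abc, def} has length 3.
If p = 4, then no string s ∈ L has |s| ≥ p, so the condition is vacuously true.

The minimum pumping length is p = 4.

Why no smaller p works: for any p ≤ 3, the longest string s ∈ L has |s| = 3 ≥ p, so it would
have to be pumpable; but pumping up (i = 2, 3, ...) produces ever longer strings, which cannot all lie in the
finite language L. So the pumping property fails for every p ≤ 3.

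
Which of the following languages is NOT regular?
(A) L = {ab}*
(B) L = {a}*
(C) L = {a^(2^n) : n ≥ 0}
(C) {a^(2^n) : n ≥ 0}

(C) L = {a^(2^n) : n ≥ 0} is NOT regular.

The pumping lemma can be used to prove this:
After pumping, length is no longer a power of 2

The other languages are regular because they can be recognized by finite automata.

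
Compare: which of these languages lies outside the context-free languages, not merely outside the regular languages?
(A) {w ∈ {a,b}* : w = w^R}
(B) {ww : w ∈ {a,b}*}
(B) {ww : w ∈ {a,b}*}

(B) {ww : w ∈ {a,b}*} requires the CFL pumping lemma.

- {w ∈ {a,b}* : w = w^R} is context-free (but not regular)
  • Can be shown non-regular with the regular pumping lemma
  • After pumping, the string is no longer symmetric

- {ww : w ∈ {a,b}*} is NOT context-free
  • Requires the CFL pumping lemma to prove
  • Even a PDA cannot compare two arbitrary halves symbol by symbol; CFL pumping on a^p b^p a^p b^p fails

The CFL pumping lemma is "stronger" in that it can prove non-membership
in the larger class of context-free languages.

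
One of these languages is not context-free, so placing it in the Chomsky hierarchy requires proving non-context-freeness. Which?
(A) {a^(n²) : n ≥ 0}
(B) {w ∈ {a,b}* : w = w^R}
(A) {a^(n²) : n ≥ 0}

(A) {a^(n²) : n ≥ 0} requires the CFL pumping lemma.

- {w ∈ {a,b}* : w = w^R} is context-free (but not regular)
  • Can be shown non-regular with the regular pumping lemma
  • After pumping, the string is no longer symmetric

- {a^(n²) : n ≥ 0} is NOT context-free
  • Requires the CFL pumping lemma to prove
  • Gaps between squares grow unboundedly

The CFL pumping lemma is "stronger" in that it can prove non-membership
in the larger class of context-free languages.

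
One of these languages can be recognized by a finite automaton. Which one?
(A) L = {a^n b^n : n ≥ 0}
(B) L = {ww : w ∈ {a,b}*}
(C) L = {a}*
(C) {a}*

(C) L = {a}* is regular.

This can be recognized by a finite automaton (DFA/NFA).
Regular expressions like {a}* define regular languages.

The other choices are not regular:
- {ww : w ∈ {a,b}*}: After pumping, the two halves no longer match
- {a^n b^n : n ≥ 0}: After pumping, the number of a's and b's become unequal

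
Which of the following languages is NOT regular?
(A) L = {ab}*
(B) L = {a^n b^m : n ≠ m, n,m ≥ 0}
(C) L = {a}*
(B) {a^n b^m : n ≠ m, n,m ≥ 0}

(B) L = {a^n b^m : n ≠ m, n,m ≥ 0} is NOT regular.

The pumping lemma can be used to prove this:
After pumping a's, we can make n = m

The other languages are regular because they can be recognized by finite automata.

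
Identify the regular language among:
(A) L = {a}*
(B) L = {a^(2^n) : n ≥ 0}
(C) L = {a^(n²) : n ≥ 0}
(A) {a}*

(A) L = {a}* is regular.

This can be recognized by a finite automaton (DFA/NFA).
Regular expressions like {a}* define regular languages.

The other choices are not regular:
- {a^(2^n) : n ≥ 0}: After pumping, length is no longer a power of 2
- {a^(n²) : n ≥ 0}: After pumping, length is no longer a perfect square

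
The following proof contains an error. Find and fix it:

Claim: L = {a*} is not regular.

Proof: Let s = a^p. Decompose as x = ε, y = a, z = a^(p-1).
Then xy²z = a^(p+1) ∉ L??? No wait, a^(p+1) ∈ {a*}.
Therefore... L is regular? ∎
Error: The proof attempts to show a*  is not regular, but a* IS regular!

Correction: a* is a regular language (recognized by a simple DFA with one accepting state and self-loop on 'a'). The pumping lemma can only prove non-regularity, not regularity. For regular languages, pumping always works.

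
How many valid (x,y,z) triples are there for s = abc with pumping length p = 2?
3

For s = 'abc' with pumping length p = 2:

Constraints: |xy| ≤ 2, |y| > 0

Valid decompositions (|xy| ≤ p, |y| ≥ 1):
  • x='', y='a', z='bc'
  • x='a', y='b', z='c'
  • x='', y='ab', z='c'

Total count: 3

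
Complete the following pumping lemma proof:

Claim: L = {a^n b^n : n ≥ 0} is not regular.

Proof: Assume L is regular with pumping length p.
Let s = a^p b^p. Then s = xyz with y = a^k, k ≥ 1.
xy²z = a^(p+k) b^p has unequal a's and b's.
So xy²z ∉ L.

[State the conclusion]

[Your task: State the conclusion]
This contradicts the pumping lemma for regular languages,
which guarantees xy^i z ∈ L for all i ≥ 0.

Since our assumption that L is regular leads to a contradiction,
we conclude that L = {a^n b^n : n ≥ 0} is NOT regular. ∎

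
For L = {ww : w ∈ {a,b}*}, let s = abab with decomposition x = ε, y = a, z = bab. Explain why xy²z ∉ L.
xy²z = aabab ∉ L

Pumping with i = 2 replaces y = a by y² = aa:
- Original: s = xyz = abab; abab splits into halves ab · ab, which are equal, so it is in L (w = ab)
- Pumped: xy²z = ε · aa · bab = aabab
- aabab has odd length 5, so it cannot be written as ww and is not in L

The pumping lemma would require xy²z ∈ L, so this decomposition yields a contradiction.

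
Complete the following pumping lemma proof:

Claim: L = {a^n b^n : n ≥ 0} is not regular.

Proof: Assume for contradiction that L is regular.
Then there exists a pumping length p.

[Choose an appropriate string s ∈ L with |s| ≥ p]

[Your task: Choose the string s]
s = a^p b^p

This string is in L (has equal a's and b's) and has length 2p ≥ p.
Any decomposition xyz with |xy| ≤ p means y consists only of a's,
so pumping will unbalance the counts.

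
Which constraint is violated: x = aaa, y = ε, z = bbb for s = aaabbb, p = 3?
Violated: |y| > 0

The decomposition x = aaa, y = ε, z = bbb for s = aaabbb with p = 3
violates the constraint: |y| > 0

|y| = 0, but the pumping lemma requires |y| > 0 (y must be non-empty).

Pumping lemma constraints:
1. xyz = s (decomposition is valid)
2. |xy| ≤ p
3. |y| > 0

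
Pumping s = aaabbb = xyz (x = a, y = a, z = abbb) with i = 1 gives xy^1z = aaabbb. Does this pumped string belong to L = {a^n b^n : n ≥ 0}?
Yes

xy¹z = a · a · abbb = aaabbb.
aaabbb = a^3 b^3 has equal counts (3 = 3), so it is in L.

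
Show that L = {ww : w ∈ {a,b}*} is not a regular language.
Assume for contradiction that L is regular, and let p ≥ 1 be the pumping length given by the pumping lemma.
Choose s = a^p b a^p b. Then s ∈ L (take w = a^p b) and |s| = 2p + 2 ≥ p.
By the pumping lemma, s = xyz for some x, y, z with |xy| ≤ p, |y| ≥ 1, and xy^i z ∈ L for every i ≥ 0.
Since |xy| ≤ p and the first p symbols of s are all a's, y = a^k for some k with 1 ≤ k ≤ p.

Take i = 2: t = xy²z = a^(p + k) b a^p b.
Suppose t = uu for some string u. The string t contains exactly two b's and ends in b, so u contains exactly one b and ends in b; hence u = a^j b for some j, and uu = a^j b a^j b. Comparing with t = a^(p + k) b a^p b forces j = p + k (first block) and j = p (second block), which is impossible since k ≥ 1. So t ∉ L.

This contradicts the pumping lemma, which requires xy^i z ∈ L for all i ≥ 0.
Hence L = {ww : w ∈ {a,b}*} is not regular. ∎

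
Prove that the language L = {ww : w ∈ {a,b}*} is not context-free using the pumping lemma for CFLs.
Assume for contradiction that L is context-free, and let p ≥ 1 be the pumping length given by the pumping lemma for CFLs.
Choose s = a^p b^p a^p b^p. Then s ∈ L (take w = a^p b^p) and |s| = 4p ≥ p.
By the CFL pumping lemma, s = uvxyz for some u, v, x, y, z with |vxy| ≤ p, |vy| ≥ 1, and uv^i xy^i z ∈ L for every i ≥ 0.

Write s as four blocks A₁ B₁ A₂ B₂ with A₁ = A₂ = a^p and B₁ = B₂ = b^p. Since |vxy| ≤ p, the window vxy lies inside at most two adjacent blocks. Take i = 0 and let t = uxz, so |t| = 4p − |vy| with 1 ≤ |vy| ≤ p. If |t| is odd, t ∉ L immediately, so assume |vy| is even (hence |vy| ≥ 2) and |t|/2 = 2p − |vy|/2, which satisfies p ≤ |t|/2 ≤ 2p − 1.

Case 1 (vxy inside A₁B₁): t = a^(p−j) b^(p−l) a^p b^p with j + l = |vy|. The second half of t has length < 2p, so it is a suffix of the trailing a^p b^p and ends in b; the first half is a^(p−j) b^(p−l) a^((j+l)/2), which ends in a because (j+l)/2 ≥ 1. The halves differ, so t ∉ L.

Case 2 (vxy inside B₁A₂, straddling the middle): t = a^p b^(p−j) a^(p−l) b^p with j + l = |vy|. If t = ww, then w is a prefix of t of length ≥ p, so w begins with a^p; and w is a suffix of t of length ≥ p, so w ends with b^p. That forces |w| ≥ 2p, contradicting |w| = |t|/2 ≤ 2p − 1. So t ∉ L.

Case 3 (vxy inside A₂B₂): t = a^p b^p a^(p−j) b^(p−l) with j + l = |vy|. The first half of t is a prefix of a^p b^p, so it begins with a; the second half is b^((j+l)/2) a^(p−j) b^(p−l), which begins with b. The halves differ, so t ∉ L.

In every case uv⁰xy⁰z = uxz ∉ L.

This contradicts the CFL pumping lemma, which requires uv^i xy^i z ∈ L for all i ≥ 0.
Hence L = {ww : w ∈ {a,b}*} is not context-free. ∎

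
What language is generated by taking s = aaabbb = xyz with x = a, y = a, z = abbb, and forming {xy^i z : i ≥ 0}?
{xy^i z : i ≥ 0} = {a^(2+i) b^3 : i ≥ 0} = {aabbb, aaabbb, aaaabbb, ...}

With x = a, y = a, z = abbb: Starting with aaabbb and pumping the second 'a', we get strings with 2+i a's followed by 3 b's for i = 0, 1, 2, ...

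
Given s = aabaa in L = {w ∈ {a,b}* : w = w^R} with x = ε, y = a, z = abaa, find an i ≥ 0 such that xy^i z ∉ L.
i = 2

xy²z = ε · aa · abaa = aaabaa; aaabaa reversed is aabaaa ≠ aaabaa, so it is not a palindrome and is not in L.
(Other choices also work, e.g. i = 0, 3; only i = 1 is guaranteed to stay in L since xy¹z = s.)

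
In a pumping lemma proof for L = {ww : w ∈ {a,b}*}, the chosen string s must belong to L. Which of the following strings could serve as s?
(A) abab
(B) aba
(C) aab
(A) abab

The pumping lemma is applied to a string s that lies in L, so first check membership of each option:
- (A) abab splits into halves ab · ab, which are equal, so it is in L (w = ab) ✓
- (B) aba has odd length 3, so it cannot be written as ww and is not in L ✗
- (C) aab has odd length 3, so it cannot be written as ww and is not in L ✗

Only (A) abab is in L, so it is the only candidate that could play the role of s.
(In a complete proof one picks s in terms of the pumping length p so that |s| ≥ p is guaranteed; a fixed string like abab illustrates the shape of such an s.)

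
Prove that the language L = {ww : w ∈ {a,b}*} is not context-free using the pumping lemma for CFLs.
Assume for contradiction that L is context-free, and let p ≥ 1 be the pumping length given by the pumping lemma for CFLs.
Choose s = a^p b^p a^p b^p. Then s ∈ L (take w = a^p b^p) and |s| = 4p ≥ p.
By the CFL pumping lemma, s = uvxyz for some u, v, x, y, z with |vxy| ≤ p, |vy| ≥ 1, and uv^i xy^i z ∈ L for every i ≥ 0.

Write s as four blocks A₁ B₁ A₂ B₂ with A₁ = A₂ = a^p and B₁ = B₂ = b^p. Since |vxy| ≤ p, the window vxy lies inside at most two adjacent blocks. Take i = 0 and let t = uxz, so |t| = 4p − |vy| with 1 ≤ |vy| ≤ p. If |t| is odd, t ∉ L immediately, so assume |vy| is even (hence |vy| ≥ 2) and |t|/2 = 2p − |vy|/2, which satisfies p ≤ |t|/2 ≤ 2p − 1.

Case 1 (vxy inside A₁B₁): t = a^(p−j) b^(p−l) a^p b^p with j + l = |vy|. The second half of t has length < 2p, so it is a suffix of the trailing a^p b^p and ends in b; the first half is a^(p−j) b^(p−l) a^((j+l)/2), which ends in a because (j+l)/2 ≥ 1. The halves differ, so t ∉ L.

Case 2 (vxy inside B₁A₂, straddling the middle): t = a^p b^(p−j) a^(p−l) b^p with j + l = |vy|. If t = ww, then w is a prefix of t of length ≥ p, so w begins with a^p; and w is a suffix of t of length ≥ p, so w ends with b^p. That forces |w| ≥ 2p, contradicting |w| = |t|/2 ≤ 2p − 1. So t ∉ L.

Case 3 (vxy inside A₂B₂): t = a^p b^p a^(p−j) b^(p−l) with j + l = |vy|. The first half of t is a prefix of a^p b^p, so it begins with a; the second half is b^((j+l)/2) a^(p−j) b^(p−l), which begins with b. The halves differ, so t ∉ L.

In every case uv⁰xy⁰z = uxz ∉ L.

This contradicts the CFL pumping lemma, which requires uv^i xy^i z ∈ L for all i ≥ 0.
Hence L = {ww : w ∈ {a,b}*} is not context-free. ∎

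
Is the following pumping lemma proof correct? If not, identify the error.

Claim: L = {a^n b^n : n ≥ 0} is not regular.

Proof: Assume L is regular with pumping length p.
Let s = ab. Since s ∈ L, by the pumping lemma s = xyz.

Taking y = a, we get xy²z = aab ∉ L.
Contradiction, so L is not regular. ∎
The proof is INCORRECT.

Error: The string s = ab may be shorter than p.
The pumping lemma only applies to strings with |s| ≥ p, and p is not under our control.
We must choose s in terms of p, e.g. s = a^p b^p, to ensure |s| ≥ p.
(The proof also fixes one particular y; a valid argument must handle every decomposition with |xy| ≤ p and |y| ≥ 1 — for s = a^p b^p this forces y = a^k, and then xy²z = a^(p+k) b^p ∉ L.)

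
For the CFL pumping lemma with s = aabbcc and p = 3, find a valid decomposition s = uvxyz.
u='aa', v='b', x='b', y='c', z='c'

For s = aabbcc with pumping length p = 3:

One valid decomposition:
- u = 'aa'
- v = 'b'
- x = 'b'
- y = 'c'
- z = 'c'

Verification:
- uvxyz = 'aa' + 'b' + 'b' + 'c' + 'c' = aabbcc ✓
- |vxy| = |'bbc'| = 3 ≤ 3 ✓
- |vy| = |'bc'| = 2 > 0 ✓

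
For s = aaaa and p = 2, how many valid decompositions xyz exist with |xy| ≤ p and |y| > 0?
3

For s = 'aaaa' with pumping length p = 2:

Constraints: |xy| ≤ 2, |y| > 0

Valid decompositions (|xy| ≤ p, |y| ≥ 1):
  • x='', y='a', z='aaa'
  • x='a', y='a', z='aa'
  • x='', y='aa', z='aa'

Total count: 3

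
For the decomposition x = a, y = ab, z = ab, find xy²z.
aababab

Given x = 'a', y = 'ab', z = 'ab' and i = 2:

xy^2z = x + y·y·...·y (2 times) + z
       = 'a' + 'ab'^2 + 'ab'
       = 'a' + 'abab' + 'ab'
       = 'aababab'

The pumped string is 'aababab' with length 7.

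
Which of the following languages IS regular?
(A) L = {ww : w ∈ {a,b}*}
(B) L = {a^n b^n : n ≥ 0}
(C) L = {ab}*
(C) {ab}*

(C) L = {ab}* is regular.

This can be recognized by a finite automaton (DFA/NFA).
Regular expressions like {ab}* define regular languages.

The other choices are not regular:
- {a^n b^n : n ≥ 0}: After pumping, the number of a's and b's become unequal
- {ww : w ∈ {a,b}*}: After pumping, the two halves no longer match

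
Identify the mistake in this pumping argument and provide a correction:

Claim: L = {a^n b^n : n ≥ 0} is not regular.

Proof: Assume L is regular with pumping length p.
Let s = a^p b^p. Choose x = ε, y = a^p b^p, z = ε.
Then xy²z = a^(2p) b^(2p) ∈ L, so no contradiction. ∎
Error: The decomposition violates |xy| ≤ p. With y = a^p b^p, |xy| = |y| = 2p > p. (The proof also miscomputes xy²z, which would be a^p b^p a^p b^p rather than a^(2p) b^(2p), and it wrongly treats one harmless decomposition as settling the matter — the prover does not get to choose the decomposition.)

Correction: The pumping lemma requires |xy| ≤ p, and the argument must handle every decomposition satisfying |xy| ≤ p, |y| ≥ 1. Since s starts with p a's, any such y consists only of a's, say y = a^k with k ≥ 1. Then xy²z = a^(p+k) b^p has unequal numbers of a's and b's, so xy²z ∉ L — the required contradiction.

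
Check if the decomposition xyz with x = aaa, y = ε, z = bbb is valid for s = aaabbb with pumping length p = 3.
Violated: |y| > 0

The decomposition x = aaa, y = ε, z = bbb for s = aaabbb with p = 3
violates the constraint: |y| > 0

|y| = 0, but the pumping lemma requires |y| > 0 (y must be non-empty).

Pumping lemma constraints:
1. xyz = s (decomposition is valid)
2. |xy| ≤ p
3. |y| > 0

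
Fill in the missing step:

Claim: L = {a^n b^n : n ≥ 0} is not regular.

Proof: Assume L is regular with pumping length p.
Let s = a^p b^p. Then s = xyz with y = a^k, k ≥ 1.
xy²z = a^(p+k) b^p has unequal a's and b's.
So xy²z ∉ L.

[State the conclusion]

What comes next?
This contradicts the pumping lemma for regular languages,
which guarantees xy^i z ∈ L for all i ≥ 0.

Since our assumption that L is regular leads to a contradiction,
we conclude that L = {a^n b^n : n ≥ 0} is NOT regular. ∎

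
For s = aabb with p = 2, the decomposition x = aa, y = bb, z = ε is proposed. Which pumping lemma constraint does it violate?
Violated: |xy| ≤ p

The decomposition x = aa, y = bb, z = ε for s = aabb with p = 2
violates the constraint: |xy| ≤ p

|xy| = |aabb| = 4 > 2 = p. The decomposition puts too many characters in xy.

Pumping lemma constraints:
1. xyz = s (decomposition is valid)
2. |xy| ≤ p
3. |y| > 0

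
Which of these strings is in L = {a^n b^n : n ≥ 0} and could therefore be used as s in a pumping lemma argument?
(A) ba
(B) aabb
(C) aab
(B) aabb

The pumping lemma is applied to a string s that lies in L, so first check membership of each option:
- (A) ba has an a after a b, so it is not of the form a^n b^n and is not in L ✗
- (B) aabb = a^2 b^2 has equal counts (2 = 2), so it is in L ✓
- (C) aab has 2 a's and 1 b's; 2 ≠ 1, so it is not in L ✗

Only (B) aabb is in L, so it is the only candidate that could play the role of s.
(In a complete proof one picks s in terms of the pumping length p so that |s| ≥ p is guaranteed; a fixed string like aabb illustrates the shape of such an s.)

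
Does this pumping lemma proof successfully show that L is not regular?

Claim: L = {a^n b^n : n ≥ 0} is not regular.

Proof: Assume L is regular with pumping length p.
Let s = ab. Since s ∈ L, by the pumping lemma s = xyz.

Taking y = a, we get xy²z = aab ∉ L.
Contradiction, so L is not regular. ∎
The proof is INCORRECT.

Error: The string s = ab may be shorter than p.
The pumping lemma only applies to strings with |s| ≥ p, and p is not under our control.
We must choose s in terms of p, e.g. s = a^p b^p, to ensure |s| ≥ p.
(The proof also fixes one particular y; a valid argument must handle every decomposition with |xy| ≤ p and |y| ≥ 1 — for s = a^p b^p this forces y = a^k, and then xy²z = a^(p+k) b^p ∉ L.)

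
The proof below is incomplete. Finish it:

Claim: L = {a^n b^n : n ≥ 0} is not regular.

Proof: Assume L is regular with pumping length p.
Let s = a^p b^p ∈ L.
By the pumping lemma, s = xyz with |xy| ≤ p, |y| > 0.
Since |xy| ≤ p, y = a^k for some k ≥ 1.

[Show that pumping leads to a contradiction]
Consider xy²z = a^(p+k) b^p.

Since k ≥ 1, we have p + k > p.
So xy²z has more a's than b's: (p+k) a's vs p b's.
This means xy²z ∉ L because a^n b^n requires equal counts.

This contradicts the pumping lemma which states xy²z ∈ L.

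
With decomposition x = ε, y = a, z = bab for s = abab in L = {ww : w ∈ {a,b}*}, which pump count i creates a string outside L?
i = 2

xy²z = ε · aa · bab = aabab; aabab has odd length 5, so it cannot be written as ww and is not in L.
(Other choices also work, e.g. i = 0, 3; only i = 1 is guaranteed to stay in L since xy¹z = s.)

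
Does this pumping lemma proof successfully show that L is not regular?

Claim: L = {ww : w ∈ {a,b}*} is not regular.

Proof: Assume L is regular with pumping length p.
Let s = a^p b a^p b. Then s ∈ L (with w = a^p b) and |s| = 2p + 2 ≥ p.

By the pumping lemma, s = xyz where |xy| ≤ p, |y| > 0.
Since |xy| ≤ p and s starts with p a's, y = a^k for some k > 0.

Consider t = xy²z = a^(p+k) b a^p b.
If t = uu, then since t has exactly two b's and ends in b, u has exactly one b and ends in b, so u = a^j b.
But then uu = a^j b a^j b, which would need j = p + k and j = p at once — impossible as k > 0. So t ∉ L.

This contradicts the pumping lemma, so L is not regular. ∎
The proof is correct.

This proof is valid because:
1. s = a^p b a^p b is in L and is chosen in terms of p, so |s| ≥ p holds for every p
2. The decomposition analysis is correct: |xy| ≤ p forces y to lie inside the leading a's
3. The contradiction is valid: the argument shows a^(p+k) b a^p b cannot be split into two equal halves
4. The conclusion follows logically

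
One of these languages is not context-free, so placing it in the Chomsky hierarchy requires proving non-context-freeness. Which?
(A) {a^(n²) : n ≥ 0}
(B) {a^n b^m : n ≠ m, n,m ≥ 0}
(A) {a^(n²) : n ≥ 0}

(A) {a^(n²) : n ≥ 0} requires the CFL pumping lemma.

- {a^n b^m : n ≠ m, n,m ≥ 0} is context-free (but not regular)
  • Can be shown non-regular with the regular pumping lemma
  • After pumping a's, we can make n = m

- {a^(n²) : n ≥ 0} is NOT context-free
  • Requires the CFL pumping lemma to prove
  • Gaps between squares grow unboundedly

The CFL pumping lemma is "stronger" in that it can prove non-membership
in the larger class of context-free languages.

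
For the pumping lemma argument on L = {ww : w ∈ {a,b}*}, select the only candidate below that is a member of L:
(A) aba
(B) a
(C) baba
(C) baba

The pumping lemma is applied to a string s that lies in L, so first check membership of each option:
- (A) aba has odd length 3, so it cannot be written as ww and is not in L ✗
- (B) a has odd length 1, so it cannot be written as ww and is not in L ✗
- (C) baba splits into halves ba · ba, which are equal, so it is in L (w = ba) ✓

Only (C) baba is in L, so it is the only candidate that could play the role of s.
(In a complete proof one picks s in terms of the pumping length p so that |s| ≥ p is guaranteed; a fixed string like baba illustrates the shape of such an s.)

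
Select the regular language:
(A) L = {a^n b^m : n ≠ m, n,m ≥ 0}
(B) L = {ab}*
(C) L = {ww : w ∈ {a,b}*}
(B) {ab}*

(B) L = {ab}* is regular.

This can be recognized by a finite automaton (DFA/NFA).
Regular expressions like {ab}* define regular languages.

The other choices are not regular:
- {ww : w ∈ {a,b}*}: After pumping, the two halves no longer match
- {a^n b^m : n ≠ m, n,m ≥ 0}: After pumping a's, we can make n = m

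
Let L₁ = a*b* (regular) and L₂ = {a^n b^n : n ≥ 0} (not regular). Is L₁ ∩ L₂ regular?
No — L₁ ∩ L₂ is not regular.

Every string a^n b^n already lies in a*b*, so L₁ ∩ L₂ = {a^n b^n : n ≥ 0} = L₂ itself, which is the standard non-regular language (pump s = a^p b^p).

Note that the bare facts "L₁ regular, L₂ non-regular" do not settle the question by themselves: the closure of regular languages under ∪, ∩, complement and difference applies only when BOTH operands are regular. With a non-regular operand the result can come out regular or non-regular depending on the specific languages, so one has to work out L₁ ∩ L₂ for this particular pair, as above.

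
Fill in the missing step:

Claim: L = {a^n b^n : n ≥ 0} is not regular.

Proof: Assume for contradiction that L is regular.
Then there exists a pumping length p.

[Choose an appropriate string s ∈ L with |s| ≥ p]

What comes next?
s = a^p b^p

This string is in L (has equal a's and b's) and has length 2p ≥ p.
Any decomposition xyz with |xy| ≤ p means y consists only of a's,
so pumping will unbalance the counts.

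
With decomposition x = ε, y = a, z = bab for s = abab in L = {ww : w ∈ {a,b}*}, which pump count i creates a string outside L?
i = 0

xy⁰z = ε · ε · bab = bab; bab has odd length 3, so it cannot be written as ww and is not in L.
(Other choices also work, e.g. i = 2, 3; only i = 1 is guaranteed to stay in L since xy¹z = s.)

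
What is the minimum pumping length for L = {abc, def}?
p = 4

For a finite language L, the pumping lemma holds vacuously if p > max|s| for s ∈ L.

The longest string in L = {abc, def} has length 3.
If p = 4, then no string s ∈ L has |s| ≥ p, so the condition is vacuously true.

The minimum pumping length is p = 4.

Why no smaller p works: for any p ≤ 3, the longest string s ∈ L has |s| = 3 ≥ p, so it would
have to be pumpable; but pumping up (i = 2, 3, ...) produces ever longer strings, which cannot all lie in the
finite language L. So the pumping property fails for every p ≤ 3.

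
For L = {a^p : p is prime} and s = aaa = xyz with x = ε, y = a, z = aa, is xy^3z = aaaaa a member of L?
Yes

xy³z = ε · aaa · aa = aaaaa.
aaaaa has length 5, which is prime, so it is in L.
(A single pumped string landing in L is not a contradiction by itself; a non-regularity proof needs some i for which xy^i z ∉ L, for every admissible decomposition.)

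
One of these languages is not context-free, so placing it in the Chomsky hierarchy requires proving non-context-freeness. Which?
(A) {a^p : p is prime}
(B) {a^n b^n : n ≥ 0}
(A) {a^p : p is prime}

(A) {a^p : p is prime} requires the CFL pumping lemma.

- {a^n b^n : n ≥ 0} is context-free (but not regular)
  • Can be shown non-regular with the regular pumping lemma
  • After pumping, the number of a's and b's become unequal

- {a^p : p is prime} is NOT context-free
  • Requires the CFL pumping lemma to prove
  • The CFL pumping lemma also fails because prime gaps are unbounded

The CFL pumping lemma is "stronger" in that it can prove non-membership
in the larger class of context-free languages.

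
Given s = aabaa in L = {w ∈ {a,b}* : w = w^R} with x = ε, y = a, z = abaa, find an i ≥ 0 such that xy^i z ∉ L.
i = 0

xy⁰z = ε · ε · abaa = abaa; abaa reversed is aaba ≠ abaa, so it is not a palindrome and is not in L.
(Other choices also work, e.g. i = 2, 3; only i = 1 is guaranteed to stay in L since xy¹z = s.)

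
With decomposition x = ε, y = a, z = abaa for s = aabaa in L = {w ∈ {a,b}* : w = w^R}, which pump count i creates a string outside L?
i = 0

xy⁰z = ε · ε · abaa = abaa; abaa reversed is aaba ≠ abaa, so it is not a palindrome and is not in L.
(Other choices also work, e.g. i = 2, 3; only i = 1 is guaranteed to stay in L since xy¹z = s.)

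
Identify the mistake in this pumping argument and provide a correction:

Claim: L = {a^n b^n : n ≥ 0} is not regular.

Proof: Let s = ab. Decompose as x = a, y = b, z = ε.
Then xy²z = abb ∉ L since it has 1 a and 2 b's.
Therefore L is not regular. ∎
Error: The string s = ab might be shorter than the pumping length p.

Correction: Choose s = a^p b^p to ensure |s| ≥ p. Also, the decomposition is wrong: with |xy| ≤ p, y cannot include b's when s starts with p a's.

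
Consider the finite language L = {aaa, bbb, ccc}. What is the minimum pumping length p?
p = 4

For a finite language L, the pumping lemma holds vacuously if p > max|s| for s ∈ L.

The longest string in L = {aaa, bbb, ccc} has length 3.
If p = 4, then no string s ∈ L has |s| ≥ p, so the condition is vacuously true.

The minimum pumping length is p = 4.

Why no smaller p works: for any p ≤ 3, the longest string s ∈ L has |s| = 3 ≥ p, so it would
have to be pumpable; but pumping up (i = 2, 3, ...) produces ever longer strings, which cannot all lie in the
finite language L. So the pumping property fails for every p ≤ 3.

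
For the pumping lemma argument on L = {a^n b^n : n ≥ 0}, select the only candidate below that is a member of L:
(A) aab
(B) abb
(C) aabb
(C) aabb

The pumping lemma is applied to a string s that lies in L, so first check membership of each option:
- (A) aab has 2 a's and 1 b's; 2 ≠ 1, so it is not in L ✗
- (B) abb has 1 a's and 2 b's; 1 ≠ 2, so it is not in L ✗
- (C) aabb = a^2 b^2 has equal counts (2 = 2), so it is in L ✓

Only (C) aabb is in L, so it is the only candidate that could play the role of s.
(In a complete proof one picks s in terms of the pumping length p so that |s| ≥ p is guaranteed; a fixed string like aabb illustrates the shape of such an s.)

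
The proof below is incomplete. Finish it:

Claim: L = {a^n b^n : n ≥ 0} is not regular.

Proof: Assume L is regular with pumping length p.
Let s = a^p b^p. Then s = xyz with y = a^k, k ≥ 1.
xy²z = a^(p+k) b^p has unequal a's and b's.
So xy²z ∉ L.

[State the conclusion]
This contradicts the pumping lemma for regular languages,
which guarantees xy^i z ∈ L for all i ≥ 0.

Since our assumption that L is regular leads to a contradiction,
we conclude that L = {a^n b^n : n ≥ 0} is NOT regular. ∎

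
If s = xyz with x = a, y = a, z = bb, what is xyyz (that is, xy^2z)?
aaabb

Given x = 'a', y = 'a', z = 'bb' and i = 2:

xy^2z = x + y·y·...·y (2 times) + z
       = 'a' + 'a'^2 + 'bb'
       = 'a' + 'aa' + 'bb'
       = 'aaabb'

The pumped string is 'aaabb' with length 5.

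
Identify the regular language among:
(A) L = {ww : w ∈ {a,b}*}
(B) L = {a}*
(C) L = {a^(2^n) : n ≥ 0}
(B) {a}*

(B) L = {a}* is regular.

This can be recognized by a finite automaton (DFA/NFA).
Regular expressions like {a}* define regular languages.

The other choices are not regular:
- {ww : w ∈ {a,b}*}: After pumping, the two halves no longer match
- {a^(2^n) : n ≥ 0}: After pumping, length is no longer a power of 2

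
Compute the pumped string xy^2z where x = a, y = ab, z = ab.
aababab

Given x = 'a', y = 'ab', z = 'ab' and i = 2:

xy^2z = x + y·y·...·y (2 times) + z
       = 'a' + 'ab'^2 + 'ab'
       = 'a' + 'abab' + 'ab'
       = 'aababab'

The pumped string is 'aababab' with length 7.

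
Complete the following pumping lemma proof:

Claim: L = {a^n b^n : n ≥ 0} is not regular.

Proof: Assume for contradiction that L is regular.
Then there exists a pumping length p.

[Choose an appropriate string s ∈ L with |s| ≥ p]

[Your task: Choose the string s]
s = a^p b^p

This string is in L (has equal a's and b's) and has length 2p ≥ p.
Any decomposition xyz with |xy| ≤ p means y consists only of a's,
so pumping will unbalance the counts.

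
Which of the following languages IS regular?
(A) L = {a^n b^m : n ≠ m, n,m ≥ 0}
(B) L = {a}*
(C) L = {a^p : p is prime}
(B) {a}*

(B) L = {a}* is regular.

This can be recognized by a finite automaton (DFA/NFA).
Regular expressions like {a}* define regular languages.

The other choices are not regular:
- {a^n b^m : n ≠ m, n,m ≥ 0}: After pumping a's, we can make n = m
- {a^p : p is prime}: After pumping, the length becomes composite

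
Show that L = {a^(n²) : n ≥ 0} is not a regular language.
Assume for contradiction that L is regular, and let p ≥ 1 be the pumping length given by the pumping lemma.
Choose s = a^(p²). Then s ∈ L and |s| = p² ≥ p.
By the pumping lemma, s = xyz for some x, y, z with |xy| ≤ p, |y| ≥ 1, and xy^i z ∈ L for every i ≥ 0.
Here y = a^k for some k with 1 ≤ k ≤ |xy| ≤ p.

Take i = 2: |xy²z| = p² + k.
Now p² < p² + k ≤ p² + p < p² + 2p + 1 = (p + 1)².
So |xy²z| lies strictly between the consecutive squares p² and (p + 1)², hence is not a perfect square, and xy²z ∉ L.

This contradicts the pumping lemma, which requires xy^i z ∈ L for all i ≥ 0.
Hence L = {a^(n²) : n ≥ 0} is not regular. ∎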